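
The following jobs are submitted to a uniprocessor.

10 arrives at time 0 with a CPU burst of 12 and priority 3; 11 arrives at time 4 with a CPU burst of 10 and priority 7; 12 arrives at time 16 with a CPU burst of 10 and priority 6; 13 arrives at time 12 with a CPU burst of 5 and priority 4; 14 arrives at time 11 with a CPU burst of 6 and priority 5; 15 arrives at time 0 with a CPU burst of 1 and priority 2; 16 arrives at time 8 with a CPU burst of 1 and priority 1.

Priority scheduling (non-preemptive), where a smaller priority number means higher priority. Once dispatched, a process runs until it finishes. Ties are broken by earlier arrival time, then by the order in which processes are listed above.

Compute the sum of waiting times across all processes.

Timeline: | 15 0-1 | 10 1-13 | 16 13-14 | 13 14-19 | 14 19-25 | 12 25-35 | 11 35-45 |
Completion: 10=13  11=45  12=35  13=19  14=25  15=1  16=14
Waiting = turnaround − burst: 10=1, 11=31, 12=9, 13=2, 14=8, 15=0, 16=5
Total waiting = 1 + 31 + 9 + 2 + 8 + 0 + 5 = 56

56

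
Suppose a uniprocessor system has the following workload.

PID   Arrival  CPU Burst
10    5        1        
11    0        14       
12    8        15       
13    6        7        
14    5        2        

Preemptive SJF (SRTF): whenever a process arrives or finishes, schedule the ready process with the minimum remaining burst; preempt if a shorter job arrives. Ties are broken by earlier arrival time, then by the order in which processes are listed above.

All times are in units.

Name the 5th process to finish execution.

12

Schedule: | 11 0-5 | 10 5-6 | 14 6-8 | 13 8-15 | 11 15-24 | 12 24-39 |
Completion: 10=6  11=24  12=39  13=15  14=8
Finish order: 10 → 14 → 13 → 11 → 12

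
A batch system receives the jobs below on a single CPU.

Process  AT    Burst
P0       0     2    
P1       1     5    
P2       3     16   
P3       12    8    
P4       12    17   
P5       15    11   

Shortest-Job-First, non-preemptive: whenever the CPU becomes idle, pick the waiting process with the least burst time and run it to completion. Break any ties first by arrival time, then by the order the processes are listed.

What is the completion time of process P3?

Timeline: | P0 0-2 | P1 2-7 | P2 7-23 | P3 23-31 | P5 31-42 | P4 42-59 |
Completion: P0=2  P1=7  P2=23  P3=31  P4=59  P5=42

31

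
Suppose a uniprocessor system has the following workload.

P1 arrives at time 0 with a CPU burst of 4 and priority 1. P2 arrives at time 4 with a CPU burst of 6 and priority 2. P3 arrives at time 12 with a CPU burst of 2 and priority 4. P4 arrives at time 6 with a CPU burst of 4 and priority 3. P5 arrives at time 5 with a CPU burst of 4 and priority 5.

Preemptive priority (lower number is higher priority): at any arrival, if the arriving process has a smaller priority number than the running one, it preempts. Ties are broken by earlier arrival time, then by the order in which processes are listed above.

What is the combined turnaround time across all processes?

Schedule: | P1 0-4 | P2 4-10 | P4 10-14 | P3 14-16 | P5 16-20 |
Completion: P1=4  P2=10  P3=16  P4=14  P5=20
Turnaround = completion − arrival: P1=4, P2=6, P3=4, P4=8, P5=15
Total turnaround = 4 + 6 + 4 + 8 + 15 = 37

37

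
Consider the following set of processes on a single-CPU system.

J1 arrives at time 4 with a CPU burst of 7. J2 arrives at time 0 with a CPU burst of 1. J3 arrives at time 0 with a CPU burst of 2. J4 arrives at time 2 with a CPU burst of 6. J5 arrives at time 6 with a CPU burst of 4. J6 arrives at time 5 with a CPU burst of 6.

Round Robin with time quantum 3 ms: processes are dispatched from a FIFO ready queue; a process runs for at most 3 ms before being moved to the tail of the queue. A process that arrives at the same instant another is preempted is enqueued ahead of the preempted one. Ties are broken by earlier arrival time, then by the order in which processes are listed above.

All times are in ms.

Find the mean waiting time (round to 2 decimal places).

Timeline: | J2 0-1 | J3 1-3 | J4 3-6 | J1 6-9 | J6 9-12 | J5 12-15 | J4 15-18 | J1 18-21 | J6 21-24 | J5 24-25 | J1 25-26 |
Completion: J1=26  J2=1  J3=3  J4=18  J5=25  J6=24
Turnaround (C−A): J1=22  J2=1  J3=3  J4=16  J5=19  J6=19
Waiting times: J1=15, J2=0, J3=1, J4=10, J5=15, J6=13
Average waiting = (15+0+1+10+15+13) / 6 = 54/6 = 9.00

9.00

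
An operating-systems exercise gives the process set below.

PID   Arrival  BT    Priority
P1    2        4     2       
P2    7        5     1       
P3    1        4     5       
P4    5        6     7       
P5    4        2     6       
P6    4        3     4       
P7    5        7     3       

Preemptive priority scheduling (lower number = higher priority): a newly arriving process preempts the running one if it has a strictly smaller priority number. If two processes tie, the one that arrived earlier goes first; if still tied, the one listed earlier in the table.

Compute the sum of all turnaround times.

Schedule: | idle 0-1 | P3 1-2 | P1 2-6 | P7 6-7 | P2 7-12 | P7 12-18 | P6 18-21 | P3 21-24 | P5 24-26 | P4 26-32 |
Completion: P1=6  P2=12  P3=24  P4=32  P5=26  P6=21  P7=18
Turnaround (C−A): P1=4  P2=5  P3=23  P4=27  P5=22  P6=17  P7=13
Turnaround = completion − arrival: P1=4, P2=5, P3=23, P4=27, P5=22, P6=17, P7=13
Total turnaround = 4 + 5 + 23 + 27 + 22 + 17 + 13 = 111

111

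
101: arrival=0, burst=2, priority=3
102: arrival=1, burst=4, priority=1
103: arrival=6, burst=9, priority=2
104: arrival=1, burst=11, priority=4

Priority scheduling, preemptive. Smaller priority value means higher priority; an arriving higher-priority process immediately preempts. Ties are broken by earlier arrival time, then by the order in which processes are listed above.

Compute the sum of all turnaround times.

Timeline: | 101 0-1 | 102 1-5 | 101 5-6 | 103 6-15 | 104 15-26 |
Completion: 101=6  102=5  103=15  104=26
Turnaround (C−A): 101=6  102=4  103=9  104=25
Turnaround = completion − arrival: 101=6, 102=4, 103=9, 104=25
Total turnaround = 6 + 4 + 9 + 25 = 44

44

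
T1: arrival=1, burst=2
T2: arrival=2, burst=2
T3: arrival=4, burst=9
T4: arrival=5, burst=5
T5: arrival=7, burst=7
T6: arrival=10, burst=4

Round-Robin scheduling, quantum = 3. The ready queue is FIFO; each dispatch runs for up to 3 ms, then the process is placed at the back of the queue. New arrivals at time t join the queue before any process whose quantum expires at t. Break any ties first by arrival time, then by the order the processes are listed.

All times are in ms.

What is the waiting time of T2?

1

Timeline: | idle 0-1 | T1 1-3 | T2 3-5 | T3 5-8 | T4 8-11 | T5 11-14 | T3 14-17 | T6 17-20 | T4 20-22 | T5 22-25 | T3 25-28 | T6 28-29 | T5 29-30 |
Completion: T1=3  T2=5  T3=28  T4=22  T5=30  T6=29
Turnaround (C−A): T1=2  T2=3  T3=24  T4=17  T5=23  T6=19
Waiting(T2) = turnaround − burst = 3 − 2 = 1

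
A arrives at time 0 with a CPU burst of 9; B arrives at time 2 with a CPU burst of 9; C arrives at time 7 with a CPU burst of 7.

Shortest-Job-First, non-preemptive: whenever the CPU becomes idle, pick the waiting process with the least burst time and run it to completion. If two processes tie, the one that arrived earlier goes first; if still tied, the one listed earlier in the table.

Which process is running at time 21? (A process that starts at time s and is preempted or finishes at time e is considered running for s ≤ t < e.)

B

Timeline: | A 0-9 | C 9-16 | B 16-25 |
Completion: A=9  B=25  C=16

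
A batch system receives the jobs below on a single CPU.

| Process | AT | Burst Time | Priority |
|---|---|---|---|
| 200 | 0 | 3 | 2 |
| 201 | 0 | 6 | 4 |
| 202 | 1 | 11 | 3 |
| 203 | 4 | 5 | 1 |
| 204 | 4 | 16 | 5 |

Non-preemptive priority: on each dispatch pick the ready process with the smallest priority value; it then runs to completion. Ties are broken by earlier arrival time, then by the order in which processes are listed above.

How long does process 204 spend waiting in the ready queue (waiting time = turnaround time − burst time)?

Schedule: | 200 0-3 | 202 3-14 | 203 14-19 | 201 19-25 | 204 25-41 |
Completion: 200=3  201=25  202=14  203=19  204=41
Waiting(204) = turnaround − burst = 37 − 16 = 21

21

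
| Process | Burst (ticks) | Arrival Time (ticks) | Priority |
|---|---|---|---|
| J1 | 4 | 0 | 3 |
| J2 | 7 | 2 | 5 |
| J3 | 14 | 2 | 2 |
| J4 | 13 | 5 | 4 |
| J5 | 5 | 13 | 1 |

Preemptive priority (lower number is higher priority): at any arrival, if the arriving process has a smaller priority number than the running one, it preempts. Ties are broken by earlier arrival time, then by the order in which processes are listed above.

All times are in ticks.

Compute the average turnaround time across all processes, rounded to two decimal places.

Timeline: | J1 0-2 | J3 2-13 | J5 13-18 | J3 18-21 | J1 21-23 | J4 23-36 | J2 36-43 |
Completion: J1=23  J2=43  J3=21  J4=36  J5=18
Turnaround (C−A): J1=23  J2=41  J3=19  J4=31  J5=5
Turnaround times: J1=23, J2=41, J3=19, J4=31, J5=5
Average turnaround = (23+41+19+31+5) / 5 = 119/5 = 23.80

23.80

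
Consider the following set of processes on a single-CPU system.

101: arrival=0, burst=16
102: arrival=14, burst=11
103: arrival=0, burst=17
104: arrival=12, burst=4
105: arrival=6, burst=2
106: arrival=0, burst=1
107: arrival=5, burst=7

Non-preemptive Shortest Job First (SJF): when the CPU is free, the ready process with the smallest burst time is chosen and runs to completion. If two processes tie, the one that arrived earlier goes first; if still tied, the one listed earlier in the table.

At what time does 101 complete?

17

Schedule: | 106 0-1 | 101 1-17 | 105 17-19 | 104 19-23 | 107 23-30 | 102 30-41 | 103 41-58 |
Completion: 101=17  102=41  103=58  104=23  105=19  106=1  107=30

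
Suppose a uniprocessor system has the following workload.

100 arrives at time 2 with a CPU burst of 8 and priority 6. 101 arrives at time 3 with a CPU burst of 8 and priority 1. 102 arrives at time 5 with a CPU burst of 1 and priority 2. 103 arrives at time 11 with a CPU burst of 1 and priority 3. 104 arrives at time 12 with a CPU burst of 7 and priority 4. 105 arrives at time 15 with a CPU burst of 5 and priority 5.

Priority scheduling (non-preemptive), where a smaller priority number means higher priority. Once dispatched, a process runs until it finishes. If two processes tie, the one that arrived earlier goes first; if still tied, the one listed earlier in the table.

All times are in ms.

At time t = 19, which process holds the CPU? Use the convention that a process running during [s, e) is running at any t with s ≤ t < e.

103

Gantt: | idle 0-2 | 100 2-10 | 101 10-18 | 102 18-19 | 103 19-20 | 104 20-27 | 105 27-32 |
Completion: 100=10  101=18  102=19  103=20  104=27  105=32
Turnaround (C−A): 100=8  101=15  102=14  103=9  104=15  105=17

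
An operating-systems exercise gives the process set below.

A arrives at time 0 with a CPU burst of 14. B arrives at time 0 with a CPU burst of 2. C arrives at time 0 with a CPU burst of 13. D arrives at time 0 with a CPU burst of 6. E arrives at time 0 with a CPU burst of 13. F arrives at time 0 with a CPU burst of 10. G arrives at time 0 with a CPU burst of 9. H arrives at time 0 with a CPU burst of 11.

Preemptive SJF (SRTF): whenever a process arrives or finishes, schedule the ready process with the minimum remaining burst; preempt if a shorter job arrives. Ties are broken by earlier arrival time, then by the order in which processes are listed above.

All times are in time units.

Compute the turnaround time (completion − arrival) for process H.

Gantt: | B 0-2 | D 2-8 | G 8-17 | F 17-27 | H 27-38 | C 38-51 | E 51-64 | A 64-78 |
Completion: A=78  B=2  C=51  D=8  E=64  F=27  G=17  H=38
Turnaround(H) = completion − arrival = 38 − 0 = 38

38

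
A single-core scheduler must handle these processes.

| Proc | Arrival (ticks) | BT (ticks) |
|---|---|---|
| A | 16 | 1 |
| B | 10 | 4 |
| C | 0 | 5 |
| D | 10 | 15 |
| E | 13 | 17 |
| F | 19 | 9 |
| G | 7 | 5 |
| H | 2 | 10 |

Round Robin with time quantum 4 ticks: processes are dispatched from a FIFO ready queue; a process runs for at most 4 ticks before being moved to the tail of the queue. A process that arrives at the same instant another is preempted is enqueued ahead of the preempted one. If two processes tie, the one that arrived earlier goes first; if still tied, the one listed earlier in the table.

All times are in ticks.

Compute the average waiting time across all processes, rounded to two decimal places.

Gantt: | C 0-4 | H 4-8 | C 8-9 | G 9-13 | H 13-17 | B 17-21 | D 21-25 | E 25-29 | G 29-30 | A 30-31 | H 31-33 | F 33-37 | D 37-41 | E 41-45 | F 45-49 | D 49-53 | E 53-57 | F 57-58 | D 58-61 | E 61-66 |
Completion: A=31  B=21  C=9  D=61  E=66  F=58  G=30  H=33
Turnaround (C−A): A=15  B=11  C=9  D=51  E=53  F=39  G=23  H=31
Waiting times: A=14, B=7, C=4, D=36, E=36, F=30, G=18, H=21
Average waiting = (14+7+4+36+36+30+18+21) / 8 = 166/8 = 20.75

20.75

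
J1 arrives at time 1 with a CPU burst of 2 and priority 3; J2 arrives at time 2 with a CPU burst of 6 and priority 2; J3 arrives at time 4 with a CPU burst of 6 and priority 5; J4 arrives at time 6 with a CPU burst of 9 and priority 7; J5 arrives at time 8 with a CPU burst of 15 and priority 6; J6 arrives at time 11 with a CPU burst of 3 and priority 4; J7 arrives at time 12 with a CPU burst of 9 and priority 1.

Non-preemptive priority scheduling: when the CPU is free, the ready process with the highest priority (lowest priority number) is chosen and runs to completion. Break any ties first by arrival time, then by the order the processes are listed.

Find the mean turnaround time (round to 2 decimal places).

18.14

Timeline: | idle 0-1 | J1 1-3 | J2 3-9 | J3 9-15 | J7 15-24 | J6 24-27 | J5 27-42 | J4 42-51 |
Completion: J1=3  J2=9  J3=15  J4=51  J5=42  J6=27  J7=24
Turnaround times: J1=2, J2=7, J3=11, J4=45, J5=34, J6=16, J7=12
Average turnaround = (2+7+11+45+34+16+12) / 7 = 127/7 = 18.14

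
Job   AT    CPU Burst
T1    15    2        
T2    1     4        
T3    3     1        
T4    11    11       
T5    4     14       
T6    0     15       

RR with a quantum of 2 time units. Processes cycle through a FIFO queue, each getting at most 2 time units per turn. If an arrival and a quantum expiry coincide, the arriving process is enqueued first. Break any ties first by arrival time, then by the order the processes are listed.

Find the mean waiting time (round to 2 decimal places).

Timeline: | T6 0-2 | T2 2-4 | T6 4-6 | T3 6-7 | T5 7-9 | T2 9-11 | T6 11-13 | T5 13-15 | T4 15-17 | T6 17-19 | T1 19-21 | T5 21-23 | T4 23-25 | T6 25-27 | T5 27-29 | T4 29-31 | T6 31-33 | T5 33-35 | T4 35-37 | T6 37-39 | T5 39-41 | T4 41-43 | T6 43-44 | T5 44-46 | T4 46-47 |
Completion: T1=21  T2=11  T3=7  T4=47  T5=46  T6=44
Turnaround (C−A): T1=6  T2=10  T3=4  T4=36  T5=42  T6=44
Waiting times: T1=4, T2=6, T3=3, T4=25, T5=28, T6=29
Average waiting = (4+6+3+25+28+29) / 6 = 95/6 = 15.83

15.83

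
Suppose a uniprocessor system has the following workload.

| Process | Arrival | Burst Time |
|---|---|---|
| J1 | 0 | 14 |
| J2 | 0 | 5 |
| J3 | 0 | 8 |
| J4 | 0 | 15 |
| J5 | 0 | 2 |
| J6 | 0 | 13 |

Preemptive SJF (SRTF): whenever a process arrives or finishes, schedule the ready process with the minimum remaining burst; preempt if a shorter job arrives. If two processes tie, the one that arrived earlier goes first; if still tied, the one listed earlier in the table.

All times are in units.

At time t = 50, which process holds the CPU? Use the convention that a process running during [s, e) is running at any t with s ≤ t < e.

Gantt: | J5 0-2 | J2 2-7 | J3 7-15 | J6 15-28 | J1 28-42 | J4 42-57 |
Completion: J1=42  J2=7  J3=15  J4=57  J5=2  J6=28

J4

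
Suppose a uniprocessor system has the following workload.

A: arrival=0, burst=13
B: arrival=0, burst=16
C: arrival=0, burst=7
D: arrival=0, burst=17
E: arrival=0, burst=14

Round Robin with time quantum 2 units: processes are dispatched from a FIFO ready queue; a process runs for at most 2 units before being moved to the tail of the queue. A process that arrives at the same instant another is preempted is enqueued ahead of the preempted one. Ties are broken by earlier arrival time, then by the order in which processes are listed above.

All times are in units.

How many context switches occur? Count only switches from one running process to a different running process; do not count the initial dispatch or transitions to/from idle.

Timeline: | A 0-2 | B 2-4 | C 4-6 | D 6-8 | E 8-10 | A 10-12 | B 12-14 | C 14-16 | D 16-18 | E 18-20 | A 20-22 | B 22-24 | C 24-26 | D 26-28 | E 28-30 | A 30-32 | B 32-34 | C 34-35 | D 35-37 | E 37-39 | A 39-41 | B 41-43 | D 43-45 | E 45-47 | A 47-49 | B 49-51 | D 51-53 | E 53-55 | A 55-56 | B 56-58 | D 58-60 | E 60-62 | B 62-64 | D 64-67 |
Completion: A=56  B=64  C=35  D=67  E=62

33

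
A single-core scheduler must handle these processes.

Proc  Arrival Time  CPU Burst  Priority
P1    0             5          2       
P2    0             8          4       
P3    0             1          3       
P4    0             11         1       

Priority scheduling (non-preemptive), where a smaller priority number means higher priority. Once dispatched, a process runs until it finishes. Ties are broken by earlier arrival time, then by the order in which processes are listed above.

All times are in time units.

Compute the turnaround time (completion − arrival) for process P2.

Schedule: | P4 0-11 | P1 11-16 | P3 16-17 | P2 17-25 |
Completion: P1=16  P2=25  P3=17  P4=11
Turnaround (C−A): P1=16  P2=25  P3=17  P4=11
Turnaround(P2) = completion − arrival = 25 − 0 = 25

25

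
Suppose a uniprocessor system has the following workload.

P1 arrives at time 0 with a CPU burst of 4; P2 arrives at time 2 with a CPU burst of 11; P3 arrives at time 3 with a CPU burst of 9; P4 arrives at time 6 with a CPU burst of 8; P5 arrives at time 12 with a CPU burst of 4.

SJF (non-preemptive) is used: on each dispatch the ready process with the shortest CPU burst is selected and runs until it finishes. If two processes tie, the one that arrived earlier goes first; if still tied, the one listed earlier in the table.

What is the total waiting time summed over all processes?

36

Gantt: | P1 0-4 | P3 4-13 | P5 13-17 | P4 17-25 | P2 25-36 |
Completion: P1=4  P2=36  P3=13  P4=25  P5=17
Waiting = turnaround − burst: P1=0, P2=23, P3=1, P4=11, P5=1
Total waiting = 0 + 23 + 1 + 11 + 1 = 36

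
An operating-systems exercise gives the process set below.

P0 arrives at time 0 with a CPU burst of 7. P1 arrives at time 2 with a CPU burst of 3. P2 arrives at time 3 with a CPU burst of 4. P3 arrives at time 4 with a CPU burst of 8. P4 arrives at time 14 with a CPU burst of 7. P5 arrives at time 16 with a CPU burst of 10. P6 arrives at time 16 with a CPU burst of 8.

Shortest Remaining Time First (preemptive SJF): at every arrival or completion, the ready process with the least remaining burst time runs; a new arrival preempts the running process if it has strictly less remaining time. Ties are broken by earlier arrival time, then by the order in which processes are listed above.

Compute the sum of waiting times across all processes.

Gantt: | P0 0-2 | P1 2-5 | P2 5-9 | P0 9-14 | P4 14-21 | P3 21-29 | P6 29-37 | P5 37-47 |
Completion: P0=14  P1=5  P2=9  P3=29  P4=21  P5=47  P6=37
Turnaround (C−A): P0=14  P1=3  P2=6  P3=25  P4=7  P5=31  P6=21
Waiting = turnaround − burst: P0=7, P1=0, P2=2, P3=17, P4=0, P5=21, P6=13
Total waiting = 7 + 0 + 2 + 17 + 0 + 21 + 13 = 60

60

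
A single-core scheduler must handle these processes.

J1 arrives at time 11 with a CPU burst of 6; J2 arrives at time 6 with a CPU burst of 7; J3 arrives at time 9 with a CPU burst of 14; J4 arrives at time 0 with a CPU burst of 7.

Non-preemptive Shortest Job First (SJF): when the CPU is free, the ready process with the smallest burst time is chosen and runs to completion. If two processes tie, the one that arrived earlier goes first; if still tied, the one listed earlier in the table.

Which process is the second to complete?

Timeline: | J4 0-7 | J2 7-14 | J1 14-20 | J3 20-34 |
Completion: J1=20  J2=14  J3=34  J4=7
Turnaround (C−A): J1=9  J2=8  J3=25  J4=7
Finish order: J4 → J2 → J1 → J3

J2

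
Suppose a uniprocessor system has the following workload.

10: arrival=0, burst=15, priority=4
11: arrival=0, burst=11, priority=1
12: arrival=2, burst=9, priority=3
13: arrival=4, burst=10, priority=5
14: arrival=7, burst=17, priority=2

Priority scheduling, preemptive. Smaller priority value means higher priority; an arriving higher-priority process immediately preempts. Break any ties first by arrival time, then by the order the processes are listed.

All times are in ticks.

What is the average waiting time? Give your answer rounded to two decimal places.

23.00

Gantt: | 11 0-11 | 14 11-28 | 12 28-37 | 10 37-52 | 13 52-62 |
Completion: 10=52  11=11  12=37  13=62  14=28
Waiting times: 10=37, 11=0, 12=26, 13=48, 14=4
Average waiting = (37+0+26+48+4) / 5 = 115/5 = 23.00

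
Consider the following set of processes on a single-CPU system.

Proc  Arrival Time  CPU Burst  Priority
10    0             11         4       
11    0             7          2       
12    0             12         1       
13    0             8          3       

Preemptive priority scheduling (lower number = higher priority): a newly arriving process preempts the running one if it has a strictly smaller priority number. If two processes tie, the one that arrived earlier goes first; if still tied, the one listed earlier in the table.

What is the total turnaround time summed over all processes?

96

Gantt: | 12 0-12 | 11 12-19 | 13 19-27 | 10 27-38 |
Completion: 10=38  11=19  12=12  13=27
Turnaround = completion − arrival: 10=38, 11=19, 12=12, 13=27
Total turnaround = 38 + 19 + 12 + 27 = 96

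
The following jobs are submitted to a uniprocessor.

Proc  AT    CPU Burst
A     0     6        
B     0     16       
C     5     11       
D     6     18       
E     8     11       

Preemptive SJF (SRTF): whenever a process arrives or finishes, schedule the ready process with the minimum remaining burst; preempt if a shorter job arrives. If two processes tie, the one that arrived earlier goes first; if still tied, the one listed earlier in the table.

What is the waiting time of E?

9

Timeline: | A 0-6 | C 6-17 | E 17-28 | B 28-44 | D 44-62 |
Completion: A=6  B=44  C=17  D=62  E=28
Turnaround (C−A): A=6  B=44  C=12  D=56  E=20
Waiting(E) = turnaround − burst = 20 − 11 = 9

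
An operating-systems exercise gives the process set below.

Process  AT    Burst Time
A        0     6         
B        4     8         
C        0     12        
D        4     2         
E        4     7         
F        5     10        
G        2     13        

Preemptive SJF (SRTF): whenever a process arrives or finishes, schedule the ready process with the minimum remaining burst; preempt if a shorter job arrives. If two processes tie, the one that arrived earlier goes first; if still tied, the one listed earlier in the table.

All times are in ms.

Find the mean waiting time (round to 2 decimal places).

Gantt: | A 0-6 | D 6-8 | E 8-15 | B 15-23 | F 23-33 | C 33-45 | G 45-58 |
Completion: A=6  B=23  C=45  D=8  E=15  F=33  G=58
Waiting times: A=0, B=11, C=33, D=2, E=4, F=18, G=43
Average waiting = (0+11+33+2+4+18+43) / 7 = 111/7 = 15.86

15.86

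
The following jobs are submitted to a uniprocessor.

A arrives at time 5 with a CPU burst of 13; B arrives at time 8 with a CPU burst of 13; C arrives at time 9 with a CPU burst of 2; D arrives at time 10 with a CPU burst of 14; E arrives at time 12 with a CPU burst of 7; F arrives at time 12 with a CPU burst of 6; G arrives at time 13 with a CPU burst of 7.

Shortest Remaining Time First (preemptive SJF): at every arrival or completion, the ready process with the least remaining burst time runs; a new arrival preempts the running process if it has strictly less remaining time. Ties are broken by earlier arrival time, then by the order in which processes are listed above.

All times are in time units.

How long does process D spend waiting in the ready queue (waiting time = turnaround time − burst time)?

Gantt: | idle 0-5 | A 5-9 | C 9-11 | A 11-12 | F 12-18 | E 18-25 | G 25-32 | A 32-40 | B 40-53 | D 53-67 |
Completion: A=40  B=53  C=11  D=67  E=25  F=18  G=32
Turnaround (C−A): A=35  B=45  C=2  D=57  E=13  F=6  G=19
Waiting(D) = turnaround − burst = 57 − 14 = 43

43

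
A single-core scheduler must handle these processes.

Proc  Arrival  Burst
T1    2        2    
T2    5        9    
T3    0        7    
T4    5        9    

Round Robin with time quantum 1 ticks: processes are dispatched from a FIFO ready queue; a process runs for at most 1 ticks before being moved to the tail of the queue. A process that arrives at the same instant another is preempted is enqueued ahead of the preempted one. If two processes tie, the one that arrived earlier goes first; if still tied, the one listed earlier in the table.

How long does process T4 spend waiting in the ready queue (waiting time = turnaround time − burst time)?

13

Schedule: | T3 0-2 | T1 2-3 | T3 3-4 | T1 4-5 | T3 5-6 | T2 6-7 | T4 7-8 | T3 8-9 | T2 9-10 | T4 10-11 | T3 11-12 | T2 12-13 | T4 13-14 | T3 14-15 | T2 15-16 | T4 16-17 | T2 17-18 | T4 18-19 | T2 19-20 | T4 20-21 | T2 21-22 | T4 22-23 | T2 23-24 | T4 24-25 | T2 25-26 | T4 26-27 |
Completion: T1=5  T2=26  T3=15  T4=27
Waiting(T4) = turnaround − burst = 22 − 9 = 13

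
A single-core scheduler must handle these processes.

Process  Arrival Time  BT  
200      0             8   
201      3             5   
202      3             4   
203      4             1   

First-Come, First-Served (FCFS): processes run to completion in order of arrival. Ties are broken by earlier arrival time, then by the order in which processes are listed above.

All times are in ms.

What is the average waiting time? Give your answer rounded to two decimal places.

7.00

Timeline: | 200 0-8 | 201 8-13 | 202 13-17 | 203 17-18 |
Completion: 200=8  201=13  202=17  203=18
Waiting times: 200=0, 201=5, 202=10, 203=13
Average waiting = (0+5+10+13) / 4 = 28/4 = 7.00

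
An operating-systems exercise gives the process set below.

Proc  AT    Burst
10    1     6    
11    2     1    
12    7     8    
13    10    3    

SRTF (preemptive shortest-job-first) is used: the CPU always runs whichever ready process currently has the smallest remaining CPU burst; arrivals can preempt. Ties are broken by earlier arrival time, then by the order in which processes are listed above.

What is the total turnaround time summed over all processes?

Schedule: | idle 0-1 | 10 1-2 | 11 2-3 | 10 3-8 | 12 8-10 | 13 10-13 | 12 13-19 |
Completion: 10=8  11=3  12=19  13=13
Turnaround = completion − arrival: 10=7, 11=1, 12=12, 13=3
Total turnaround = 7 + 1 + 12 + 3 = 23

23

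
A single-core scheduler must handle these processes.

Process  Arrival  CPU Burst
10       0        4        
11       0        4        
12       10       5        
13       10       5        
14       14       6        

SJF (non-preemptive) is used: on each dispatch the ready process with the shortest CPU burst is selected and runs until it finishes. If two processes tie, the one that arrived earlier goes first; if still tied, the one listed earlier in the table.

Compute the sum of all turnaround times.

39

Timeline: | 10 0-4 | 11 4-8 | idle 8-10 | 12 10-15 | 13 15-20 | 14 20-26 |
Completion: 10=4  11=8  12=15  13=20  14=26
Turnaround = completion − arrival: 10=4, 11=8, 12=5, 13=10, 14=12
Total turnaround = 4 + 8 + 5 + 10 + 12 = 39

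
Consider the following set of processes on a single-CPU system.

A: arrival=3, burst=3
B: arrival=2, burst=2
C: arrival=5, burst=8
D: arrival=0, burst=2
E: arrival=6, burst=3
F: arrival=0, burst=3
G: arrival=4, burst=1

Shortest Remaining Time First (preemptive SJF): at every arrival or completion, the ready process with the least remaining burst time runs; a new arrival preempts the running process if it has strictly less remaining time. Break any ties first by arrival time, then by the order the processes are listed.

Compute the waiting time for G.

Timeline: | D 0-2 | B 2-4 | G 4-5 | F 5-8 | A 8-11 | E 11-14 | C 14-22 |
Completion: A=11  B=4  C=22  D=2  E=14  F=8  G=5
Turnaround (C−A): A=8  B=2  C=17  D=2  E=8  F=8  G=1
Waiting(G) = turnaround − burst = 1 − 1 = 0

0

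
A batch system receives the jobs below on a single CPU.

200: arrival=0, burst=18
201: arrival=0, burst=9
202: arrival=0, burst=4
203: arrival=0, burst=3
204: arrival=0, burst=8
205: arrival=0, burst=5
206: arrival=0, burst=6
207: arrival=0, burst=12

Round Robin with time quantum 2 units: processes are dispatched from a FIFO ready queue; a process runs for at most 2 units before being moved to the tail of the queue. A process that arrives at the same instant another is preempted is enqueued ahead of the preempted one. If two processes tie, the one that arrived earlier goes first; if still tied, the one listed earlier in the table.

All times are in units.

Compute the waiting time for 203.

20

Gantt: | 200 0-2 | 201 2-4 | 202 4-6 | 203 6-8 | 204 8-10 | 205 10-12 | 206 12-14 | 207 14-16 | 200 16-18 | 201 18-20 | 202 20-22 | 203 22-23 | 204 23-25 | 205 25-27 | 206 27-29 | 207 29-31 | 200 31-33 | 201 33-35 | 204 35-37 | 205 37-38 | 206 38-40 | 207 40-42 | 200 42-44 | 201 44-46 | 204 46-48 | 207 48-50 | 200 50-52 | 201 52-53 | 207 53-55 | 200 55-57 | 207 57-59 | 200 59-65 |
Completion: 200=65  201=53  202=22  203=23  204=48  205=38  206=40  207=59
Turnaround (C−A): 200=65  201=53  202=22  203=23  204=48  205=38  206=40  207=59
Waiting(203) = turnaround − burst = 23 − 3 = 20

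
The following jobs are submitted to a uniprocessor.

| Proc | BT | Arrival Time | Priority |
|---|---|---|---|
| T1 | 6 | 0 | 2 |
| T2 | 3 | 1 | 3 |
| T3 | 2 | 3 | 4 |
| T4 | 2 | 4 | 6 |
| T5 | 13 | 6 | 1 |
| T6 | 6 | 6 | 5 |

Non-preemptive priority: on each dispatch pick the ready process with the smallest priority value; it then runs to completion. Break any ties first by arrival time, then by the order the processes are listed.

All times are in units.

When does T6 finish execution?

30

Timeline: | T1 0-6 | T5 6-19 | T2 19-22 | T3 22-24 | T6 24-30 | T4 30-32 |
Completion: T1=6  T2=22  T3=24  T4=32  T5=19  T6=30
Turnaround (C−A): T1=6  T2=21  T3=21  T4=28  T5=13  T6=24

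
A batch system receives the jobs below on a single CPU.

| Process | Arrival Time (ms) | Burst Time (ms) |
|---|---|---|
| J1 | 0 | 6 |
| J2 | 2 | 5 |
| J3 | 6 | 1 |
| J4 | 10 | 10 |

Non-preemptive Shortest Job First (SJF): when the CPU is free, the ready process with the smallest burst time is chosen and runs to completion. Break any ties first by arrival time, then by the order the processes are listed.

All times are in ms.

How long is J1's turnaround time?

Schedule: | J1 0-6 | J3 6-7 | J2 7-12 | J4 12-22 |
Completion: J1=6  J2=12  J3=7  J4=22
Turnaround (C−A): J1=6  J2=10  J3=1  J4=12
Turnaround(J1) = completion − arrival = 6 − 0 = 6

6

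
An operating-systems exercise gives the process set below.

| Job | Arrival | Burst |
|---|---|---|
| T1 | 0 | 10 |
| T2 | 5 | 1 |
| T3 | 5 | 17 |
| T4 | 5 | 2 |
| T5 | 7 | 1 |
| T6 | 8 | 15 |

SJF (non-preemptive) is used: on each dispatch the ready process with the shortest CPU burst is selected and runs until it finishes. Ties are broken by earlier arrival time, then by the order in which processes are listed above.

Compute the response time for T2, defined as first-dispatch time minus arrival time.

5

Schedule: | T1 0-10 | T2 10-11 | T5 11-12 | T4 12-14 | T6 14-29 | T3 29-46 |
Completion: T1=10  T2=11  T3=46  T4=14  T5=12  T6=29
Turnaround (C−A): T1=10  T2=6  T3=41  T4=9  T5=5  T6=21
Response(T2) = first start − arrival = 10 − 5 = 5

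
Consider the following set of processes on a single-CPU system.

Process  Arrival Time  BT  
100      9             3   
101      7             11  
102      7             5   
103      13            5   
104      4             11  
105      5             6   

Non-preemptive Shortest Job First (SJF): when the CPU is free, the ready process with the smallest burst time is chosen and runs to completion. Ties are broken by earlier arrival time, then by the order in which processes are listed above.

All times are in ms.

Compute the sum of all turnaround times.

Schedule: | idle 0-4 | 104 4-15 | 100 15-18 | 102 18-23 | 103 23-28 | 105 28-34 | 101 34-45 |
Completion: 100=18  101=45  102=23  103=28  104=15  105=34
Turnaround (C−A): 100=9  101=38  102=16  103=15  104=11  105=29
Turnaround = completion − arrival: 100=9, 101=38, 102=16, 103=15, 104=11, 105=29
Total turnaround = 9 + 38 + 16 + 15 + 11 + 29 = 118

118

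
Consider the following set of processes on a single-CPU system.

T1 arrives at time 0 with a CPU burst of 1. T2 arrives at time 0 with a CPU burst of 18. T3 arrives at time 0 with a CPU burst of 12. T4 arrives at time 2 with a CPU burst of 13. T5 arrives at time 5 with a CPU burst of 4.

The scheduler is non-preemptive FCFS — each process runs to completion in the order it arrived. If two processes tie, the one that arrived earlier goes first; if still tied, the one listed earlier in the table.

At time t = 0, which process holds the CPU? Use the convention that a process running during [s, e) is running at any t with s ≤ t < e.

Gantt: | T1 0-1 | T2 1-19 | T3 19-31 | T4 31-44 | T5 44-48 |
Completion: T1=1  T2=19  T3=31  T4=44  T5=48
Turnaround (C−A): T1=1  T2=19  T3=31  T4=42  T5=43

T1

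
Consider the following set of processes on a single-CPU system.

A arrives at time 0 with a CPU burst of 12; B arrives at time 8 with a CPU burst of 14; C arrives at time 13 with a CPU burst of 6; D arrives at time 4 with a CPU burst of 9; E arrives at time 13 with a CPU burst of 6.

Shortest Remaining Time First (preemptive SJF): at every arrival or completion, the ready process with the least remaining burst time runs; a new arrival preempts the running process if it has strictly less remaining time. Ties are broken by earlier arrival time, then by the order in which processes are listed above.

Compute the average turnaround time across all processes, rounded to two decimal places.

Gantt: | A 0-12 | D 12-13 | C 13-19 | E 19-25 | D 25-33 | B 33-47 |
Completion: A=12  B=47  C=19  D=33  E=25
Turnaround (C−A): A=12  B=39  C=6  D=29  E=12
Turnaround times: A=12, B=39, C=6, D=29, E=12
Average turnaround = (12+39+6+29+12) / 5 = 98/5 = 19.60

19.60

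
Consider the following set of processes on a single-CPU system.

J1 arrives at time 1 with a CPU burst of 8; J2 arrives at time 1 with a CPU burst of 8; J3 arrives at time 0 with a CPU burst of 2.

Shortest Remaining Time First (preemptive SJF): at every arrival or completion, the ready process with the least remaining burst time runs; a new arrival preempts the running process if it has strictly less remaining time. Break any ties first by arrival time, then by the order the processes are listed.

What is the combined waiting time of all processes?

Gantt: | J3 0-2 | J1 2-10 | J2 10-18 |
Completion: J1=10  J2=18  J3=2
Turnaround (C−A): J1=9  J2=17  J3=2
Waiting = turnaround − burst: J1=1, J2=9, J3=0
Total waiting = 1 + 9 + 0 = 10

10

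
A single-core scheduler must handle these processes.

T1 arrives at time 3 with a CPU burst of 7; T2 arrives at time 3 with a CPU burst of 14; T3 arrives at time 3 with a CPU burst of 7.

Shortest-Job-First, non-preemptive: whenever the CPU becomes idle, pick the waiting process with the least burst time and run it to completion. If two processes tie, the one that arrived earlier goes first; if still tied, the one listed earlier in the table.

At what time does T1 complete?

10

Timeline: | idle 0-3 | T1 3-10 | T3 10-17 | T2 17-31 |
Completion: T1=10  T2=31  T3=17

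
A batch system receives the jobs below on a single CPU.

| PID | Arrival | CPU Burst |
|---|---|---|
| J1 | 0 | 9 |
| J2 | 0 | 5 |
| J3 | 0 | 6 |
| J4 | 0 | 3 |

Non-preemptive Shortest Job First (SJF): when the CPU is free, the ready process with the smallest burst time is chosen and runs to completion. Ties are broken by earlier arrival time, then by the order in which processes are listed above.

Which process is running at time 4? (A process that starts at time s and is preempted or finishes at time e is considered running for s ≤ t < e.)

Timeline: | J4 0-3 | J2 3-8 | J3 8-14 | J1 14-23 |
Completion: J1=23  J2=8  J3=14  J4=3

J2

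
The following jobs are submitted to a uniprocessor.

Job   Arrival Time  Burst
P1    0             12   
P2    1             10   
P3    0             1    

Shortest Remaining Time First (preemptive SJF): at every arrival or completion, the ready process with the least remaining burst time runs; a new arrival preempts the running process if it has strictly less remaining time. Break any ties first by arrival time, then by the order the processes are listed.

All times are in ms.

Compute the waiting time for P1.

11

Timeline: | P3 0-1 | P2 1-11 | P1 11-23 |
Completion: P1=23  P2=11  P3=1
Waiting(P1) = turnaround − burst = 23 − 12 = 11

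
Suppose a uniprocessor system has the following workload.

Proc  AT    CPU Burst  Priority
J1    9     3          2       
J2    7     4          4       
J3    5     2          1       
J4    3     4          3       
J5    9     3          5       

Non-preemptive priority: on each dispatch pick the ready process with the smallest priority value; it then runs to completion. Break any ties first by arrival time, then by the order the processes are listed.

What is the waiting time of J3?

2

Gantt: | idle 0-3 | J4 3-7 | J3 7-9 | J1 9-12 | J2 12-16 | J5 16-19 |
Completion: J1=12  J2=16  J3=9  J4=7  J5=19
Turnaround (C−A): J1=3  J2=9  J3=4  J4=4  J5=10
Waiting(J3) = turnaround − burst = 4 − 2 = 2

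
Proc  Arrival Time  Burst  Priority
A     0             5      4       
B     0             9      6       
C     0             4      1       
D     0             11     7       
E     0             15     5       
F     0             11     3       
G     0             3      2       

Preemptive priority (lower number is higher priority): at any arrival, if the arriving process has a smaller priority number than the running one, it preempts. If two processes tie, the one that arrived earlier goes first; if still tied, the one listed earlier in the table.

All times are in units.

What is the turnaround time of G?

7

Timeline: | C 0-4 | G 4-7 | F 7-18 | A 18-23 | E 23-38 | B 38-47 | D 47-58 |
Completion: A=23  B=47  C=4  D=58  E=38  F=18  G=7
Turnaround(G) = completion − arrival = 7 − 0 = 7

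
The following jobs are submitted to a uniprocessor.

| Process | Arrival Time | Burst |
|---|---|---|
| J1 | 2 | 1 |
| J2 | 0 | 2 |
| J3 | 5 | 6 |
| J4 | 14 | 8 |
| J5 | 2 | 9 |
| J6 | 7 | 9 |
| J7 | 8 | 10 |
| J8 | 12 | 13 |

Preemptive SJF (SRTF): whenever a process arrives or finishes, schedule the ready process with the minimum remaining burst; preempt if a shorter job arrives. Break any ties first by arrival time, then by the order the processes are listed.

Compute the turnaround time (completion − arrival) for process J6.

28

Schedule: | J2 0-2 | J1 2-3 | J5 3-5 | J3 5-11 | J5 11-18 | J4 18-26 | J6 26-35 | J7 35-45 | J8 45-58 |
Completion: J1=3  J2=2  J3=11  J4=26  J5=18  J6=35  J7=45  J8=58
Turnaround (C−A): J1=1  J2=2  J3=6  J4=12  J5=16  J6=28  J7=37  J8=46
Turnaround(J6) = completion − arrival = 35 − 7 = 28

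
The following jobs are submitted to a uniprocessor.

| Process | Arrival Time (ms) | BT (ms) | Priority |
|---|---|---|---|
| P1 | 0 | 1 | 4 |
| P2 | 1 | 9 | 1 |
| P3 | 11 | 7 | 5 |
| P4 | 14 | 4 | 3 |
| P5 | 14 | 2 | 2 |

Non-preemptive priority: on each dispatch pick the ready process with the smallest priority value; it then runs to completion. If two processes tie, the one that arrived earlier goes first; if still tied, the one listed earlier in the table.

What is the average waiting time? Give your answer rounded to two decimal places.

Timeline: | P1 0-1 | P2 1-10 | idle 10-11 | P3 11-18 | P5 18-20 | P4 20-24 |
Completion: P1=1  P2=10  P3=18  P4=24  P5=20
Turnaround (C−A): P1=1  P2=9  P3=7  P4=10  P5=6
Waiting times: P1=0, P2=0, P3=0, P4=6, P5=4
Average waiting = (0+0+0+6+4) / 5 = 10/5 = 2.00

2.00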